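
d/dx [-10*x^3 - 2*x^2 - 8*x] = -30*x^2 - 4*x - 8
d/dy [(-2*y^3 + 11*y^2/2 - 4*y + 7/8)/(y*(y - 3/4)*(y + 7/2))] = (-704*y^4 + 1184*y^3 - 388*y^2 - 308*y + 147)/(y^2*(64*y^4 + 352*y^3 + 148*y^2 - 924*y + 441))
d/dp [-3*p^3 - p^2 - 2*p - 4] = -9*p^2 - 2*p - 2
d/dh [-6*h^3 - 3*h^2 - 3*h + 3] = -18*h^2 - 6*h - 3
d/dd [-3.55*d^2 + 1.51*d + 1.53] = 1.51 - 7.1*d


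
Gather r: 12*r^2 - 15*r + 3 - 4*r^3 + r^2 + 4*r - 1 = -4*r^3 + 13*r^2 - 11*r + 2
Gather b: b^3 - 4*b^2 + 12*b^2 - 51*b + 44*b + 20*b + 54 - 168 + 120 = b^3 + 8*b^2 + 13*b + 6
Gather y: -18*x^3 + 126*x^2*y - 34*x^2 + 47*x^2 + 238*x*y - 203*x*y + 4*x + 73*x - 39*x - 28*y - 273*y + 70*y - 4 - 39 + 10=-18*x^3 + 13*x^2 + 38*x + y*(126*x^2 + 35*x - 231) - 33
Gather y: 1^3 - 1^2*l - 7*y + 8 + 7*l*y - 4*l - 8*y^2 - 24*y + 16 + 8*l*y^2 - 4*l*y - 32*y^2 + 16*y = -5*l + y^2*(8*l - 40) + y*(3*l - 15) + 25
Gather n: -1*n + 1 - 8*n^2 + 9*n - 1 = -8*n^2 + 8*n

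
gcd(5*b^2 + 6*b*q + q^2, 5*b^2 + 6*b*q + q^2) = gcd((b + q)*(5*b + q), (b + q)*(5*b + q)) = 5*b^2 + 6*b*q + q^2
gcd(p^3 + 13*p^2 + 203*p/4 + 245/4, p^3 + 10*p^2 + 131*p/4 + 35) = p^2 + 6*p + 35/4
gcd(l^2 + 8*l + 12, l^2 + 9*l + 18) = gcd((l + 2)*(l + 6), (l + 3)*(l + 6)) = l + 6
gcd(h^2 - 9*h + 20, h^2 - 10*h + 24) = h - 4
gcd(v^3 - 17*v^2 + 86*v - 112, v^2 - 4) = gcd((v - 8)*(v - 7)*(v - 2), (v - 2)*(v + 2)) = v - 2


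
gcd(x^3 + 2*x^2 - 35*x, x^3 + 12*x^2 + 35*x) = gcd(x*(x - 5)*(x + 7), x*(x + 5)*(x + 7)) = x^2 + 7*x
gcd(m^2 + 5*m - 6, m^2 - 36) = m + 6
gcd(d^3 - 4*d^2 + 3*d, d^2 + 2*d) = d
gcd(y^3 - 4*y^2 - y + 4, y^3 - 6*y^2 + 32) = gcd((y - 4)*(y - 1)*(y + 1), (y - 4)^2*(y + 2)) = y - 4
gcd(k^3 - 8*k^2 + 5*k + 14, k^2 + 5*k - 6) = 1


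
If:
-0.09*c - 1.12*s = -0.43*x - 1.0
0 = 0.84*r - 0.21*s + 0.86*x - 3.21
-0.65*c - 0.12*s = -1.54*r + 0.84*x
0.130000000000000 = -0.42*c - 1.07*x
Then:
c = -26.97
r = -5.12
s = 7.08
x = 10.47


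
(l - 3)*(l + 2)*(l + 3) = l^3 + 2*l^2 - 9*l - 18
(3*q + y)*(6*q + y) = 18*q^2 + 9*q*y + y^2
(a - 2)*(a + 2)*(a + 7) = a^3 + 7*a^2 - 4*a - 28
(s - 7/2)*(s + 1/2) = s^2 - 3*s - 7/4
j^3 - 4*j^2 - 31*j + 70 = (j - 7)*(j - 2)*(j + 5)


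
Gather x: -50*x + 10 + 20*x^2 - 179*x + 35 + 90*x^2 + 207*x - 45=110*x^2 - 22*x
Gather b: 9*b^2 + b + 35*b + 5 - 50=9*b^2 + 36*b - 45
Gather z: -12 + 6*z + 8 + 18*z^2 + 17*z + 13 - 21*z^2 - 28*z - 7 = -3*z^2 - 5*z + 2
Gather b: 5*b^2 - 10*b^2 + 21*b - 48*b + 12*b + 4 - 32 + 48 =-5*b^2 - 15*b + 20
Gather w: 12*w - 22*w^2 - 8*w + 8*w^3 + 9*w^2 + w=8*w^3 - 13*w^2 + 5*w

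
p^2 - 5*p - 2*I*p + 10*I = (p - 5)*(p - 2*I)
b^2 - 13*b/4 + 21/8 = (b - 7/4)*(b - 3/2)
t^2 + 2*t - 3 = (t - 1)*(t + 3)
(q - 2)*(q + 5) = q^2 + 3*q - 10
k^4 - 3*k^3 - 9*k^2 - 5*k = k*(k - 5)*(k + 1)^2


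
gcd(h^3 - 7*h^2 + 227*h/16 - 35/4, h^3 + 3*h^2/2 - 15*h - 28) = h - 4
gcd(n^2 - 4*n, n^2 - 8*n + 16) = n - 4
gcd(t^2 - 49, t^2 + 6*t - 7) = t + 7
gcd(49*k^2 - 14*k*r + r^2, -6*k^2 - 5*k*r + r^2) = 1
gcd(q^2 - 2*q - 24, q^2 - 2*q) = 1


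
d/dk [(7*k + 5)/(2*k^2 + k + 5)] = (14*k^2 + 7*k - (4*k + 1)*(7*k + 5) + 35)/(2*k^2 + k + 5)^2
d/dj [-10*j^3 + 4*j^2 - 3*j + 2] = -30*j^2 + 8*j - 3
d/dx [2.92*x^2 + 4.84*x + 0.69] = 5.84*x + 4.84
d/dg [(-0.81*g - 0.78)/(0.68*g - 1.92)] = (1.418208*g - 4.004352)/(0.68*g - 1.92)^3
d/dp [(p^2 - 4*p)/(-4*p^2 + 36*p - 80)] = 5/(4*(p^2 - 10*p + 25))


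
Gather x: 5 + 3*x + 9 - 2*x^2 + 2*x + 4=-2*x^2 + 5*x + 18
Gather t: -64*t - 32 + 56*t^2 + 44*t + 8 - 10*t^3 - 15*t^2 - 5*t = -10*t^3 + 41*t^2 - 25*t - 24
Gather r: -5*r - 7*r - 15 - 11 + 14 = -12*r - 12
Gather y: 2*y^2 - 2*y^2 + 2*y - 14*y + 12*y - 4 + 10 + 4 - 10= 0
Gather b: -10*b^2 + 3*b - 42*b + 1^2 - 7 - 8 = -10*b^2 - 39*b - 14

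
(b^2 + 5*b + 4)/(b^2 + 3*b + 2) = (b + 4)/(b + 2)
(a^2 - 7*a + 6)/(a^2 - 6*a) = (a - 1)/a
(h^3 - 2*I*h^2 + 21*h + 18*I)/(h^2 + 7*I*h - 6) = (h^2 - 3*I*h + 18)/(h + 6*I)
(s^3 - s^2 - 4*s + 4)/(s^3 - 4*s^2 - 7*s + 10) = (s - 2)/(s - 5)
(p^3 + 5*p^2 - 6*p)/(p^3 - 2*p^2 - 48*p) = (p - 1)/(p - 8)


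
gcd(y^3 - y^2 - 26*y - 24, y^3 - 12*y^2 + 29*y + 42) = y^2 - 5*y - 6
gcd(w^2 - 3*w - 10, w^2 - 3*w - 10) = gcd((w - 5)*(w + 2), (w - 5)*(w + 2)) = w^2 - 3*w - 10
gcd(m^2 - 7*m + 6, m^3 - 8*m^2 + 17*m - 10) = m - 1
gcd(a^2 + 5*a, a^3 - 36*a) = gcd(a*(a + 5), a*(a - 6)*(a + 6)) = a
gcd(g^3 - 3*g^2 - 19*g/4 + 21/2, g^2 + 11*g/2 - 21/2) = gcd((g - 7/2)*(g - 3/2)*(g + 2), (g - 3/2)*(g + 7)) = g - 3/2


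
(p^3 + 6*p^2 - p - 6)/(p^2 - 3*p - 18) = (-p^3 - 6*p^2 + p + 6)/(-p^2 + 3*p + 18)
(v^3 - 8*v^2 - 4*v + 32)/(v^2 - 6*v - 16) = v - 2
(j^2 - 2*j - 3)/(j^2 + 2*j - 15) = (j + 1)/(j + 5)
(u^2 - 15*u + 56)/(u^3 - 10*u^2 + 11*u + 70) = (u - 8)/(u^2 - 3*u - 10)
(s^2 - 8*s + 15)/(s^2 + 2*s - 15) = (s - 5)/(s + 5)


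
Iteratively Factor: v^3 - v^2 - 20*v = (v - 5)*(v^2 + 4*v) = (v - 5)*(v + 4)*(v)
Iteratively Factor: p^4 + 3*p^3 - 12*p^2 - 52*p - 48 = (p + 2)*(p^3 + p^2 - 14*p - 24) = (p + 2)^2*(p^2 - p - 12) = (p - 4)*(p + 2)^2*(p + 3)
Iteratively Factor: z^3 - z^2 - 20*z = (z - 5)*(z^2 + 4*z) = z*(z - 5)*(z + 4)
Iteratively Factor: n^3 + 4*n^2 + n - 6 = (n + 3)*(n^2 + n - 2) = (n - 1)*(n + 3)*(n + 2)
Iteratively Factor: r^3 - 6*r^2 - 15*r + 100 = (r - 5)*(r^2 - r - 20) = (r - 5)*(r + 4)*(r - 5)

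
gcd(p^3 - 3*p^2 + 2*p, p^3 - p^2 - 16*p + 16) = p - 1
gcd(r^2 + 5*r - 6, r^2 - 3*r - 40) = 1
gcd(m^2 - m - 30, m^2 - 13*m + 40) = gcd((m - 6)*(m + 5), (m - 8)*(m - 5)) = 1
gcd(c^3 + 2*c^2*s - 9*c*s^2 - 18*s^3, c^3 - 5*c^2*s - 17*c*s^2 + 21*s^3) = c + 3*s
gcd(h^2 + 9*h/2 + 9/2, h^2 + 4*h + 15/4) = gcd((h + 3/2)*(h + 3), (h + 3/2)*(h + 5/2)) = h + 3/2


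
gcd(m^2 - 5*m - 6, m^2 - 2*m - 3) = m + 1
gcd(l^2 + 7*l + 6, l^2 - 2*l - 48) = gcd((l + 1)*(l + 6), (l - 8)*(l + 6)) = l + 6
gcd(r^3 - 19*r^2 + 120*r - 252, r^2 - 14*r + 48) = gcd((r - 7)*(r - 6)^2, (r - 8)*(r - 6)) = r - 6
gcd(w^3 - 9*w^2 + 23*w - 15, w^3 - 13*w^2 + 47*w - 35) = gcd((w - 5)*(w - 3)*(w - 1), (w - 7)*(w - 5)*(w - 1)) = w^2 - 6*w + 5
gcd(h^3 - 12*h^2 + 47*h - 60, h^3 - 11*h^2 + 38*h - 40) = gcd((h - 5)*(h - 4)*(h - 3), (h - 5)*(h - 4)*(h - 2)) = h^2 - 9*h + 20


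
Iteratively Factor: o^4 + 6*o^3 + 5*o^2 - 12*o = (o)*(o^3 + 6*o^2 + 5*o - 12) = o*(o - 1)*(o^2 + 7*o + 12) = o*(o - 1)*(o + 4)*(o + 3)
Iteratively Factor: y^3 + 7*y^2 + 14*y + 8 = (y + 4)*(y^2 + 3*y + 2) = (y + 1)*(y + 4)*(y + 2)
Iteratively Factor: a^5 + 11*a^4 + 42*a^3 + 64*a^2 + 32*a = (a + 4)*(a^4 + 7*a^3 + 14*a^2 + 8*a) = a*(a + 4)*(a^3 + 7*a^2 + 14*a + 8) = a*(a + 4)^2*(a^2 + 3*a + 2) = a*(a + 2)*(a + 4)^2*(a + 1)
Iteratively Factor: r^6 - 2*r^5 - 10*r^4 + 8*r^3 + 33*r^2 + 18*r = (r + 1)*(r^5 - 3*r^4 - 7*r^3 + 15*r^2 + 18*r) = (r + 1)*(r + 2)*(r^4 - 5*r^3 + 3*r^2 + 9*r) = (r - 3)*(r + 1)*(r + 2)*(r^3 - 2*r^2 - 3*r) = (r - 3)^2*(r + 1)*(r + 2)*(r^2 + r) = r*(r - 3)^2*(r + 1)*(r + 2)*(r + 1)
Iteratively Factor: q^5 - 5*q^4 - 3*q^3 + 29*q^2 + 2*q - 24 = (q - 4)*(q^4 - q^3 - 7*q^2 + q + 6) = (q - 4)*(q - 1)*(q^3 - 7*q - 6) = (q - 4)*(q - 1)*(q + 2)*(q^2 - 2*q - 3) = (q - 4)*(q - 3)*(q - 1)*(q + 2)*(q + 1)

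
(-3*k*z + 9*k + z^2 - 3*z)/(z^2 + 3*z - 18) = (-3*k + z)/(z + 6)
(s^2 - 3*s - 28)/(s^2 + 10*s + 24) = (s - 7)/(s + 6)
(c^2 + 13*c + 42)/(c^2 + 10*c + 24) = (c + 7)/(c + 4)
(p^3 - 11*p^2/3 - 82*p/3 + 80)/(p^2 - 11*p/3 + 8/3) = (p^2 - p - 30)/(p - 1)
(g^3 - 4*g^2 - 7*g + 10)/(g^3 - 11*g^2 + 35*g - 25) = (g + 2)/(g - 5)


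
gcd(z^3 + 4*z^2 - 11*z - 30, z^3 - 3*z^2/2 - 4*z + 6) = z + 2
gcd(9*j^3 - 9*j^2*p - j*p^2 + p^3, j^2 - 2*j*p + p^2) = -j + p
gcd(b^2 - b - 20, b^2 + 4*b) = b + 4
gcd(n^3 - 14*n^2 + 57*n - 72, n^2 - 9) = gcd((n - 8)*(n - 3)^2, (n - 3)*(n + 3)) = n - 3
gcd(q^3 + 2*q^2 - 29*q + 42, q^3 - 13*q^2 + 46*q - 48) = q^2 - 5*q + 6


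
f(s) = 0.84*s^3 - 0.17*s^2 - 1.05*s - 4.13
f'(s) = 2.52*s^2 - 0.34*s - 1.05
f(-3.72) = -45.82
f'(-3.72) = 35.09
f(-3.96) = -54.80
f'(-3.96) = 39.81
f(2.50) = 5.31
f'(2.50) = 13.85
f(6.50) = 212.55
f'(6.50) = 103.21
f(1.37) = -3.73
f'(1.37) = 3.21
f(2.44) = 4.50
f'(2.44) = 13.12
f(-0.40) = -3.79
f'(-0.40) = -0.51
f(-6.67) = -253.95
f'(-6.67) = 113.33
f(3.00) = 13.87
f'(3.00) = 20.61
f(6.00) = 164.89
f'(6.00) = 87.63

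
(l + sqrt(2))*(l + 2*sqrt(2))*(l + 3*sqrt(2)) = l^3 + 6*sqrt(2)*l^2 + 22*l + 12*sqrt(2)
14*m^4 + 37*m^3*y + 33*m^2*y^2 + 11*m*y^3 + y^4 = (m + y)^2*(2*m + y)*(7*m + y)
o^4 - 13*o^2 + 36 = (o - 3)*(o - 2)*(o + 2)*(o + 3)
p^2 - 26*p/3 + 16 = (p - 6)*(p - 8/3)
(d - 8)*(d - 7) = d^2 - 15*d + 56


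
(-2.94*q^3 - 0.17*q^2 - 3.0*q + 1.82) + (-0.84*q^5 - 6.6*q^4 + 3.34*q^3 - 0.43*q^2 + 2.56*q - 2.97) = -0.84*q^5 - 6.6*q^4 + 0.4*q^3 - 0.6*q^2 - 0.44*q - 1.15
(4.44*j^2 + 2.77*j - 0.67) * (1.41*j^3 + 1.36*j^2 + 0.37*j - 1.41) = 6.2604*j^5 + 9.9441*j^4 + 4.4653*j^3 - 6.1467*j^2 - 4.1536*j + 0.9447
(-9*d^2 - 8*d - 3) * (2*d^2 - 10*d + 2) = -18*d^4 + 74*d^3 + 56*d^2 + 14*d - 6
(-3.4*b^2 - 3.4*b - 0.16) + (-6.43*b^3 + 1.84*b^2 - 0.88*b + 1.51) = -6.43*b^3 - 1.56*b^2 - 4.28*b + 1.35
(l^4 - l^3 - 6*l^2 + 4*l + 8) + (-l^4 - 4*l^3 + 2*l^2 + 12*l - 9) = -5*l^3 - 4*l^2 + 16*l - 1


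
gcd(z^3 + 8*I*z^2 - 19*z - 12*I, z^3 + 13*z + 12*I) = z^2 + 4*I*z - 3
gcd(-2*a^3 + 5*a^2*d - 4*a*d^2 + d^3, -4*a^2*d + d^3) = 2*a - d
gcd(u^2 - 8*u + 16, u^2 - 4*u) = u - 4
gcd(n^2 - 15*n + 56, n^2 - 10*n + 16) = n - 8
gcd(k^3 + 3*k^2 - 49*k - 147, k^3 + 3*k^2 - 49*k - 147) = k^3 + 3*k^2 - 49*k - 147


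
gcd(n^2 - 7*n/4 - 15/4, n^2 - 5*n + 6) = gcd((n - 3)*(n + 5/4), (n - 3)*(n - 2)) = n - 3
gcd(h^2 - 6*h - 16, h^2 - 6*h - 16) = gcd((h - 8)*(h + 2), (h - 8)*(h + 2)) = h^2 - 6*h - 16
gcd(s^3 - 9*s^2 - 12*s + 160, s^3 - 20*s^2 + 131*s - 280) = s^2 - 13*s + 40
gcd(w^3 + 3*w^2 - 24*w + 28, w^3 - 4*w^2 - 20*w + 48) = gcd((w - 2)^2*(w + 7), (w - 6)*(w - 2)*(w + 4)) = w - 2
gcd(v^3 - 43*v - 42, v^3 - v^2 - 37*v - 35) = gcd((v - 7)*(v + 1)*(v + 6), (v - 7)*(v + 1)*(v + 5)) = v^2 - 6*v - 7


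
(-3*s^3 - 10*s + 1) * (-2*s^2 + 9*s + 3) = 6*s^5 - 27*s^4 + 11*s^3 - 92*s^2 - 21*s + 3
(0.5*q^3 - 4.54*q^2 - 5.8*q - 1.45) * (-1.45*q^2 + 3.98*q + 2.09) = -0.725*q^5 + 8.573*q^4 - 8.6142*q^3 - 30.4701*q^2 - 17.893*q - 3.0305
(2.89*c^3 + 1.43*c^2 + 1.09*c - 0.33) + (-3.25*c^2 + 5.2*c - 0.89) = 2.89*c^3 - 1.82*c^2 + 6.29*c - 1.22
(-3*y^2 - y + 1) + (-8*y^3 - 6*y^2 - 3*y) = -8*y^3 - 9*y^2 - 4*y + 1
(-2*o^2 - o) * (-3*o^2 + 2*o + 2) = 6*o^4 - o^3 - 6*o^2 - 2*o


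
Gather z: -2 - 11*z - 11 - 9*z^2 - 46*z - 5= -9*z^2 - 57*z - 18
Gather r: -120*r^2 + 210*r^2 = 90*r^2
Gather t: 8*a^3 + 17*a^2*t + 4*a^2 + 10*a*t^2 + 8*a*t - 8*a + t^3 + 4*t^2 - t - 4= 8*a^3 + 4*a^2 - 8*a + t^3 + t^2*(10*a + 4) + t*(17*a^2 + 8*a - 1) - 4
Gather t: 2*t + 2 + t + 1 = 3*t + 3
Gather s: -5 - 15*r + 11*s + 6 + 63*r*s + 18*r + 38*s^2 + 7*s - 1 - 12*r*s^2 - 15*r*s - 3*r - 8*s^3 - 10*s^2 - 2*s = -8*s^3 + s^2*(28 - 12*r) + s*(48*r + 16)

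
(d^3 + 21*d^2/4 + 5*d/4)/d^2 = d + 21/4 + 5/(4*d)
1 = 1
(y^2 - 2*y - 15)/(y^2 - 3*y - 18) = (y - 5)/(y - 6)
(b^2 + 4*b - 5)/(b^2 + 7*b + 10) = (b - 1)/(b + 2)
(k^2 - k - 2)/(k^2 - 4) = (k + 1)/(k + 2)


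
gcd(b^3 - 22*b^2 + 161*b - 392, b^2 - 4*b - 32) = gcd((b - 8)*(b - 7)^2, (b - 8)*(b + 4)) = b - 8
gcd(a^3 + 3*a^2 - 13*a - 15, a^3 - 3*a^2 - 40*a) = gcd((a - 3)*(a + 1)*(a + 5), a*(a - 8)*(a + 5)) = a + 5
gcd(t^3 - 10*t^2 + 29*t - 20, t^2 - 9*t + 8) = t - 1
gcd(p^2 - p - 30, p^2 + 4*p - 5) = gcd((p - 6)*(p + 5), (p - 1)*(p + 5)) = p + 5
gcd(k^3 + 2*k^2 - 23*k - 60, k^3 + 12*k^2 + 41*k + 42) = k + 3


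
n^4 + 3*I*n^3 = n^3*(n + 3*I)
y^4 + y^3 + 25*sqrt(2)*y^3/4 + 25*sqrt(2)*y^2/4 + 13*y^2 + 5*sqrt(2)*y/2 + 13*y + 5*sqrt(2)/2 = (y + 1)*(y + 5*sqrt(2))*(sqrt(2)*y/2 + 1)*(sqrt(2)*y + 1/2)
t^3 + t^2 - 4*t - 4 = (t - 2)*(t + 1)*(t + 2)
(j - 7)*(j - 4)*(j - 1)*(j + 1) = j^4 - 11*j^3 + 27*j^2 + 11*j - 28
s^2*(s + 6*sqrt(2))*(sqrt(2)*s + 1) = sqrt(2)*s^4 + 13*s^3 + 6*sqrt(2)*s^2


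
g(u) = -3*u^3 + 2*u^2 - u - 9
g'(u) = -9*u^2 + 4*u - 1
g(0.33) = -9.22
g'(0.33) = -0.66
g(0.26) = -9.18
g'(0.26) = -0.57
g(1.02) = -11.12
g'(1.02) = -6.28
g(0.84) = -10.21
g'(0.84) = -3.99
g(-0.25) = -8.58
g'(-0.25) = -2.56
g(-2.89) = 83.01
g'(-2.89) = -87.73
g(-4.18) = 249.23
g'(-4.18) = -174.97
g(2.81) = -62.58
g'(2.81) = -60.82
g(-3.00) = 93.00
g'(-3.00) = -94.00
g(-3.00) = 93.00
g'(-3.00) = -94.00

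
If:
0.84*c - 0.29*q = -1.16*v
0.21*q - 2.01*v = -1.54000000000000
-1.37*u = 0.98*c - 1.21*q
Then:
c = 1.9234693877551*v - 2.53174603174603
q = 9.57142857142857*v - 7.33333333333333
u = 7.07768508863399*v - 4.66585563665856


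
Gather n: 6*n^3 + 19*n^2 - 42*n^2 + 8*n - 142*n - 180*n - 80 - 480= 6*n^3 - 23*n^2 - 314*n - 560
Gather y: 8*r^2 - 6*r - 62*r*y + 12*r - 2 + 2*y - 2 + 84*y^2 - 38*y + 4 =8*r^2 + 6*r + 84*y^2 + y*(-62*r - 36)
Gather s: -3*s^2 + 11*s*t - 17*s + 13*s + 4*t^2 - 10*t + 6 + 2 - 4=-3*s^2 + s*(11*t - 4) + 4*t^2 - 10*t + 4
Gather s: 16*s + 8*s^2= 8*s^2 + 16*s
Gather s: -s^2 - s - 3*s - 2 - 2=-s^2 - 4*s - 4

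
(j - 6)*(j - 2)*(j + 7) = j^3 - j^2 - 44*j + 84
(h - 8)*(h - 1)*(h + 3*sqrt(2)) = h^3 - 9*h^2 + 3*sqrt(2)*h^2 - 27*sqrt(2)*h + 8*h + 24*sqrt(2)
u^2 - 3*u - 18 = (u - 6)*(u + 3)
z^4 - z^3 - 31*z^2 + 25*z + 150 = (z - 5)*(z - 3)*(z + 2)*(z + 5)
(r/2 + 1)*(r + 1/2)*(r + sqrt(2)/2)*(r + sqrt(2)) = r^4/2 + 3*sqrt(2)*r^3/4 + 5*r^3/4 + r^2 + 15*sqrt(2)*r^2/8 + 3*sqrt(2)*r/4 + 5*r/4 + 1/2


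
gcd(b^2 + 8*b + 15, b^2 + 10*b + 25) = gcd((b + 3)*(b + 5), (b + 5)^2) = b + 5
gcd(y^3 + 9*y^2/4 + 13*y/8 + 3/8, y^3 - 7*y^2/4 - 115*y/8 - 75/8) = y + 3/4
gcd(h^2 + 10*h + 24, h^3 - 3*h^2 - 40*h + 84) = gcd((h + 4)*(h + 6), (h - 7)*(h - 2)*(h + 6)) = h + 6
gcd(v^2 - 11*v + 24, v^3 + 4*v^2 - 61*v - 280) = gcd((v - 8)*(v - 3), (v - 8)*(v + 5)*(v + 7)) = v - 8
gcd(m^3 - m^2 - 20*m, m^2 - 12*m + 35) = m - 5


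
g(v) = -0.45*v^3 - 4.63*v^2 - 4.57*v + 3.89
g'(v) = -1.35*v^2 - 9.26*v - 4.57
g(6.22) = -311.95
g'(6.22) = -114.40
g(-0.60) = 5.06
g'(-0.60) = 0.50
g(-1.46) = 2.09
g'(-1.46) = 6.07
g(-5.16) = -33.98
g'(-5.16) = 7.27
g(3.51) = -88.65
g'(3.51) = -53.70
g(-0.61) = 5.06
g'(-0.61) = 0.58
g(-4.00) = -23.11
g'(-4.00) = 10.87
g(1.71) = -19.71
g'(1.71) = -24.35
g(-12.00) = 169.61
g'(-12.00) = -87.85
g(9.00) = -740.32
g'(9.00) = -197.26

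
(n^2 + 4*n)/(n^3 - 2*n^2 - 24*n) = 1/(n - 6)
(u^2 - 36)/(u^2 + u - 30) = (u - 6)/(u - 5)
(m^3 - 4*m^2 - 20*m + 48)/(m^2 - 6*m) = m + 2 - 8/m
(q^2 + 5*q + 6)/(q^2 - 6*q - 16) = (q + 3)/(q - 8)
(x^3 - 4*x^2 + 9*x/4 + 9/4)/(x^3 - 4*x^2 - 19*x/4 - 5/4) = (2*x^2 - 9*x + 9)/(2*x^2 - 9*x - 5)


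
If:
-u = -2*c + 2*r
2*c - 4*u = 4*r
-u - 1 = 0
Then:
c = 1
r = 3/2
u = -1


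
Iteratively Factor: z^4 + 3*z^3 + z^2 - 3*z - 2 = (z + 1)*(z^3 + 2*z^2 - z - 2) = (z + 1)^2*(z^2 + z - 2) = (z + 1)^2*(z + 2)*(z - 1)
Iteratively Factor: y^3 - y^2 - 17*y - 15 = (y + 3)*(y^2 - 4*y - 5) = (y + 1)*(y + 3)*(y - 5)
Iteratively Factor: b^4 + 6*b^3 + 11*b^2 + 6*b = (b + 1)*(b^3 + 5*b^2 + 6*b) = b*(b + 1)*(b^2 + 5*b + 6) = b*(b + 1)*(b + 3)*(b + 2)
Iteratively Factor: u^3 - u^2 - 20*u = (u + 4)*(u^2 - 5*u) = u*(u + 4)*(u - 5)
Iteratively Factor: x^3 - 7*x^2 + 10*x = (x)*(x^2 - 7*x + 10) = x*(x - 5)*(x - 2)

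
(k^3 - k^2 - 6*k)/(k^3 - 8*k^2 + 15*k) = (k + 2)/(k - 5)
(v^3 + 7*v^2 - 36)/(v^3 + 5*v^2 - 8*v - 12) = (v + 3)/(v + 1)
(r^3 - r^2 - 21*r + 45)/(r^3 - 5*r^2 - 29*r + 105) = (r - 3)/(r - 7)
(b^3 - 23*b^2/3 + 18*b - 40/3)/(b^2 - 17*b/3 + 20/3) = b - 2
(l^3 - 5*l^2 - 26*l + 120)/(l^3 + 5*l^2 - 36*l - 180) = (l - 4)/(l + 6)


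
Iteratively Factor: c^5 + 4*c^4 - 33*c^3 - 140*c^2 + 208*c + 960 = (c + 4)*(c^4 - 33*c^2 - 8*c + 240) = (c - 3)*(c + 4)*(c^3 + 3*c^2 - 24*c - 80) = (c - 3)*(c + 4)^2*(c^2 - c - 20) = (c - 3)*(c + 4)^3*(c - 5)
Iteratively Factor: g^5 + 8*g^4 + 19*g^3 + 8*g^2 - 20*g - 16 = (g + 2)*(g^4 + 6*g^3 + 7*g^2 - 6*g - 8) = (g + 2)^2*(g^3 + 4*g^2 - g - 4) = (g - 1)*(g + 2)^2*(g^2 + 5*g + 4) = (g - 1)*(g + 2)^2*(g + 4)*(g + 1)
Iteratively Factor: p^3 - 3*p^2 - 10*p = (p)*(p^2 - 3*p - 10) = p*(p - 5)*(p + 2)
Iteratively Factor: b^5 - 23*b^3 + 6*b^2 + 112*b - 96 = (b - 2)*(b^4 + 2*b^3 - 19*b^2 - 32*b + 48) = (b - 4)*(b - 2)*(b^3 + 6*b^2 + 5*b - 12) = (b - 4)*(b - 2)*(b + 3)*(b^2 + 3*b - 4) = (b - 4)*(b - 2)*(b + 3)*(b + 4)*(b - 1)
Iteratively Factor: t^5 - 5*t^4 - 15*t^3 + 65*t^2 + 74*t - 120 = (t + 3)*(t^4 - 8*t^3 + 9*t^2 + 38*t - 40) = (t + 2)*(t + 3)*(t^3 - 10*t^2 + 29*t - 20) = (t - 5)*(t + 2)*(t + 3)*(t^2 - 5*t + 4) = (t - 5)*(t - 4)*(t + 2)*(t + 3)*(t - 1)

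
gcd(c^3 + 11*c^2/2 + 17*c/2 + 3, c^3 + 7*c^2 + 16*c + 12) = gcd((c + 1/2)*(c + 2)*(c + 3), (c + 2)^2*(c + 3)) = c^2 + 5*c + 6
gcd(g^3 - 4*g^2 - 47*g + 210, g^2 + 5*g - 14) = g + 7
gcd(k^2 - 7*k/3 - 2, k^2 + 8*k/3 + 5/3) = 1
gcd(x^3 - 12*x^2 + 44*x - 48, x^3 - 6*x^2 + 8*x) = x^2 - 6*x + 8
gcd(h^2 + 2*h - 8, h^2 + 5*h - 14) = h - 2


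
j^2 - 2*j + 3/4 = (j - 3/2)*(j - 1/2)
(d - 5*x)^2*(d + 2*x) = d^3 - 8*d^2*x + 5*d*x^2 + 50*x^3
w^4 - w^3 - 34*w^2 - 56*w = w*(w - 7)*(w + 2)*(w + 4)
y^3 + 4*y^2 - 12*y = y*(y - 2)*(y + 6)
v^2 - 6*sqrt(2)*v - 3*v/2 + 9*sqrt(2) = (v - 3/2)*(v - 6*sqrt(2))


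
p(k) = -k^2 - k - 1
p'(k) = -2*k - 1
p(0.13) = -1.15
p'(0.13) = -1.26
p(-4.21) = -14.51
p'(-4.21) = 7.42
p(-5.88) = -29.69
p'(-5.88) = 10.76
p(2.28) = -8.48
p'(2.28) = -5.56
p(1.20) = -3.64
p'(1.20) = -3.40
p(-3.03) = -7.15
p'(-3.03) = 5.06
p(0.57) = -1.89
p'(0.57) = -2.14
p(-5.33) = -24.08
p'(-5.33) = 9.66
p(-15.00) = -211.00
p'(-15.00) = 29.00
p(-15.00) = -211.00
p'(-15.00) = 29.00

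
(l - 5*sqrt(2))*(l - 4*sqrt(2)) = l^2 - 9*sqrt(2)*l + 40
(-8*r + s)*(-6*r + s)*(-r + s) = -48*r^3 + 62*r^2*s - 15*r*s^2 + s^3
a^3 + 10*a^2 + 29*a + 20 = (a + 1)*(a + 4)*(a + 5)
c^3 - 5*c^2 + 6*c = c*(c - 3)*(c - 2)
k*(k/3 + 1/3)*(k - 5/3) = k^3/3 - 2*k^2/9 - 5*k/9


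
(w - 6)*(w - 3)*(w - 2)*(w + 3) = w^4 - 8*w^3 + 3*w^2 + 72*w - 108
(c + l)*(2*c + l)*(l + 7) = 2*c^2*l + 14*c^2 + 3*c*l^2 + 21*c*l + l^3 + 7*l^2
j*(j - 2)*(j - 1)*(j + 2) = j^4 - j^3 - 4*j^2 + 4*j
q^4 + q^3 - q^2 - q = q*(q - 1)*(q + 1)^2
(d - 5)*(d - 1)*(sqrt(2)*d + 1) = sqrt(2)*d^3 - 6*sqrt(2)*d^2 + d^2 - 6*d + 5*sqrt(2)*d + 5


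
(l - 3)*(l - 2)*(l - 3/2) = l^3 - 13*l^2/2 + 27*l/2 - 9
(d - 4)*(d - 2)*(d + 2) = d^3 - 4*d^2 - 4*d + 16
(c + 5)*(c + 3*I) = c^2 + 5*c + 3*I*c + 15*I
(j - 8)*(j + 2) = j^2 - 6*j - 16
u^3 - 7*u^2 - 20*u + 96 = (u - 8)*(u - 3)*(u + 4)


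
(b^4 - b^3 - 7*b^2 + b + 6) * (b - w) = b^5 - b^4*w - b^4 + b^3*w - 7*b^3 + 7*b^2*w + b^2 - b*w + 6*b - 6*w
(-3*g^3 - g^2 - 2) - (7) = -3*g^3 - g^2 - 9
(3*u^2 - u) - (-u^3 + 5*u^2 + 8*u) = u^3 - 2*u^2 - 9*u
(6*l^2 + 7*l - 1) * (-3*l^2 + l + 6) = -18*l^4 - 15*l^3 + 46*l^2 + 41*l - 6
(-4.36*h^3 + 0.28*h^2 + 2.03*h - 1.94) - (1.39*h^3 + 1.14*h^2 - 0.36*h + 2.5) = -5.75*h^3 - 0.86*h^2 + 2.39*h - 4.44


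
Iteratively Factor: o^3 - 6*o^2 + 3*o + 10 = (o - 5)*(o^2 - o - 2) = (o - 5)*(o + 1)*(o - 2)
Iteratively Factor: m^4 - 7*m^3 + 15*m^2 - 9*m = (m - 3)*(m^3 - 4*m^2 + 3*m) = m*(m - 3)*(m^2 - 4*m + 3) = m*(m - 3)*(m - 1)*(m - 3)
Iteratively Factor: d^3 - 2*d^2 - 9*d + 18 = (d - 2)*(d^2 - 9) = (d - 3)*(d - 2)*(d + 3)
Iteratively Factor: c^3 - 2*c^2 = (c)*(c^2 - 2*c) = c^2*(c - 2)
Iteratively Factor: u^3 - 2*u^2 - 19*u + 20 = (u - 5)*(u^2 + 3*u - 4) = (u - 5)*(u - 1)*(u + 4)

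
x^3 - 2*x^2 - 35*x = x*(x - 7)*(x + 5)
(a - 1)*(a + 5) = a^2 + 4*a - 5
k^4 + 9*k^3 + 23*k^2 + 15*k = k*(k + 1)*(k + 3)*(k + 5)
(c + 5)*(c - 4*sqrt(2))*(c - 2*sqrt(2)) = c^3 - 6*sqrt(2)*c^2 + 5*c^2 - 30*sqrt(2)*c + 16*c + 80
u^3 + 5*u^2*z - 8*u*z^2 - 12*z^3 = (u - 2*z)*(u + z)*(u + 6*z)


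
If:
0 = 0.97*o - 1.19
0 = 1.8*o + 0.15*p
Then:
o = 1.23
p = -14.72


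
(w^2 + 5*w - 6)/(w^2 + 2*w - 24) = (w - 1)/(w - 4)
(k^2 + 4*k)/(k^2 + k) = (k + 4)/(k + 1)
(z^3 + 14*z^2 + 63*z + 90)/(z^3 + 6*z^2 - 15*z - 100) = (z^2 + 9*z + 18)/(z^2 + z - 20)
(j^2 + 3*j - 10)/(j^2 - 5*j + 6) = (j + 5)/(j - 3)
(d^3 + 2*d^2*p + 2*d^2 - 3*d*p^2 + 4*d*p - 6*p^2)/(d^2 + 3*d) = (d^3 + 2*d^2*p + 2*d^2 - 3*d*p^2 + 4*d*p - 6*p^2)/(d*(d + 3))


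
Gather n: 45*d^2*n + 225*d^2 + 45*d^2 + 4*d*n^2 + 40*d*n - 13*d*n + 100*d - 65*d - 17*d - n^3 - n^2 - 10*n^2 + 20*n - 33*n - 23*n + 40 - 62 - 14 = 270*d^2 + 18*d - n^3 + n^2*(4*d - 11) + n*(45*d^2 + 27*d - 36) - 36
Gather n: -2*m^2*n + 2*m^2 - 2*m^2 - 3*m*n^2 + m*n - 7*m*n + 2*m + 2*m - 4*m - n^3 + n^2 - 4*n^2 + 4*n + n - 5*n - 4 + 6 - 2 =-n^3 + n^2*(-3*m - 3) + n*(-2*m^2 - 6*m)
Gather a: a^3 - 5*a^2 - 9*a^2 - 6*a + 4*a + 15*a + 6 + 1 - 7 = a^3 - 14*a^2 + 13*a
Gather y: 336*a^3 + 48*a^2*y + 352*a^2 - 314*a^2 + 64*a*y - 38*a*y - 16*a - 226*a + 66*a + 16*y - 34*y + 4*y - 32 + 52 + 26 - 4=336*a^3 + 38*a^2 - 176*a + y*(48*a^2 + 26*a - 14) + 42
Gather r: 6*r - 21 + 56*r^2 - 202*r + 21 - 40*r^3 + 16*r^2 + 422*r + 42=-40*r^3 + 72*r^2 + 226*r + 42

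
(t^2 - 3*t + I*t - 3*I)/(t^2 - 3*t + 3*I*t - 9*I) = (t + I)/(t + 3*I)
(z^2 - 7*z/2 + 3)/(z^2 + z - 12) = (z^2 - 7*z/2 + 3)/(z^2 + z - 12)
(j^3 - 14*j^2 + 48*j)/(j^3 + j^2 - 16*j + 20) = j*(j^2 - 14*j + 48)/(j^3 + j^2 - 16*j + 20)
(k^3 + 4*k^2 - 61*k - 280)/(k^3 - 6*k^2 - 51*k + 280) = (k + 5)/(k - 5)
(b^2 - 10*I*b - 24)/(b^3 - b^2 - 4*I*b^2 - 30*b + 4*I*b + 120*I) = (b - 6*I)/(b^2 - b - 30)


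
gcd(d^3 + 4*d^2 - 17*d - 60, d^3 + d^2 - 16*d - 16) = d - 4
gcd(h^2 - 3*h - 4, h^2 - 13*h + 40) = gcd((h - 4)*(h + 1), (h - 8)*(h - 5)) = 1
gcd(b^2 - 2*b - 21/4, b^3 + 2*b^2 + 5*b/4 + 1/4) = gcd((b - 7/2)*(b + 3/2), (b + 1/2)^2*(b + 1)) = 1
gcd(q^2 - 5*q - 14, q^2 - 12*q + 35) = q - 7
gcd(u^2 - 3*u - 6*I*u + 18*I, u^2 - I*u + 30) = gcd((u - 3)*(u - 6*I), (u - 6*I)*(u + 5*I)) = u - 6*I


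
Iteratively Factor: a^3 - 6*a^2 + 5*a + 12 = (a + 1)*(a^2 - 7*a + 12) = (a - 4)*(a + 1)*(a - 3)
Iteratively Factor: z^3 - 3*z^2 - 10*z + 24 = (z - 4)*(z^2 + z - 6) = (z - 4)*(z + 3)*(z - 2)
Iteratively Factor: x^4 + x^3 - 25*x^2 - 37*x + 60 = (x + 3)*(x^3 - 2*x^2 - 19*x + 20) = (x - 5)*(x + 3)*(x^2 + 3*x - 4) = (x - 5)*(x + 3)*(x + 4)*(x - 1)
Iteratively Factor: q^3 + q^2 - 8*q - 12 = (q + 2)*(q^2 - q - 6) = (q - 3)*(q + 2)*(q + 2)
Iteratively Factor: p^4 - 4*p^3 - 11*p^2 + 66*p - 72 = (p - 3)*(p^3 - p^2 - 14*p + 24) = (p - 3)*(p + 4)*(p^2 - 5*p + 6) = (p - 3)^2*(p + 4)*(p - 2)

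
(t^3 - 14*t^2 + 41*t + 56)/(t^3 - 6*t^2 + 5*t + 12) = (t^2 - 15*t + 56)/(t^2 - 7*t + 12)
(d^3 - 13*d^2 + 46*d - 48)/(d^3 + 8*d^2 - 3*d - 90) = (d^2 - 10*d + 16)/(d^2 + 11*d + 30)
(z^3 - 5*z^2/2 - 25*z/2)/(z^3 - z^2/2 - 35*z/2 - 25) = z/(z + 2)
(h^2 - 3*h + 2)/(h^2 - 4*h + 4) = (h - 1)/(h - 2)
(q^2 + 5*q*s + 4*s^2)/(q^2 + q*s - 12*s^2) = (q + s)/(q - 3*s)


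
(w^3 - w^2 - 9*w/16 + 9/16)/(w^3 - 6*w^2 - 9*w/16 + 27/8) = (w - 1)/(w - 6)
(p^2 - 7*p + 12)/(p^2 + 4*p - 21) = (p - 4)/(p + 7)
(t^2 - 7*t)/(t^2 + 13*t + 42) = t*(t - 7)/(t^2 + 13*t + 42)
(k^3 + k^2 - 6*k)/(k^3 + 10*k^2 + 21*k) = (k - 2)/(k + 7)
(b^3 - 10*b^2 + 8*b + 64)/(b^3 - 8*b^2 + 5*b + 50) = (b^2 - 12*b + 32)/(b^2 - 10*b + 25)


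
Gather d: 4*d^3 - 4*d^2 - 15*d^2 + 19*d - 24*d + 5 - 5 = 4*d^3 - 19*d^2 - 5*d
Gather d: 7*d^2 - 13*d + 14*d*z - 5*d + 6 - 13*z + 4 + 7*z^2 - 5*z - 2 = 7*d^2 + d*(14*z - 18) + 7*z^2 - 18*z + 8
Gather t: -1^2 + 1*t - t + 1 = 0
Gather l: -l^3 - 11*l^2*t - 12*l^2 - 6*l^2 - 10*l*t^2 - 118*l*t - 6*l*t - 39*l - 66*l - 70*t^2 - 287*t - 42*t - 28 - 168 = -l^3 + l^2*(-11*t - 18) + l*(-10*t^2 - 124*t - 105) - 70*t^2 - 329*t - 196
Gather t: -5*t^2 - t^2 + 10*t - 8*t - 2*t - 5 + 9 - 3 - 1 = -6*t^2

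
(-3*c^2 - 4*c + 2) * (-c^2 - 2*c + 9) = 3*c^4 + 10*c^3 - 21*c^2 - 40*c + 18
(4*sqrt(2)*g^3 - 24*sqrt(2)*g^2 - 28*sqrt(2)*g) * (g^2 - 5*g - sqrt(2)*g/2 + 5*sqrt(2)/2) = 4*sqrt(2)*g^5 - 44*sqrt(2)*g^4 - 4*g^4 + 44*g^3 + 92*sqrt(2)*g^3 - 92*g^2 + 140*sqrt(2)*g^2 - 140*g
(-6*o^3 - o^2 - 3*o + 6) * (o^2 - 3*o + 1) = -6*o^5 + 17*o^4 - 6*o^3 + 14*o^2 - 21*o + 6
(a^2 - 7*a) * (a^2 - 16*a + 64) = a^4 - 23*a^3 + 176*a^2 - 448*a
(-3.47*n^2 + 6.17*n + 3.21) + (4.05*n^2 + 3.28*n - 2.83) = 0.58*n^2 + 9.45*n + 0.38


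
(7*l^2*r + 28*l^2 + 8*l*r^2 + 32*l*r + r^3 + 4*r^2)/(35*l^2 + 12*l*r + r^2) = (l*r + 4*l + r^2 + 4*r)/(5*l + r)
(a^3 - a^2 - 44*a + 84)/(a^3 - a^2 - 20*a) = (-a^3 + a^2 + 44*a - 84)/(a*(-a^2 + a + 20))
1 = 1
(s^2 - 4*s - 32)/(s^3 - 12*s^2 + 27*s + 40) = (s + 4)/(s^2 - 4*s - 5)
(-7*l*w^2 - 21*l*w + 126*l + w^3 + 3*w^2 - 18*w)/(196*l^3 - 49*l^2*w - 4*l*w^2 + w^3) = (w^2 + 3*w - 18)/(-28*l^2 + 3*l*w + w^2)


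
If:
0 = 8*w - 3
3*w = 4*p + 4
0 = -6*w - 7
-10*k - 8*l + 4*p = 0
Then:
No Solution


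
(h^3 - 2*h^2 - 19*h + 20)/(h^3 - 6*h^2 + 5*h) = (h + 4)/h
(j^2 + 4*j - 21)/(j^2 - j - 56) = (j - 3)/(j - 8)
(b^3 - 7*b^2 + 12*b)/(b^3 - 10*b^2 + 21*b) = (b - 4)/(b - 7)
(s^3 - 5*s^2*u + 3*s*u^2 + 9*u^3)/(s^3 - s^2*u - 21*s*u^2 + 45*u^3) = (s + u)/(s + 5*u)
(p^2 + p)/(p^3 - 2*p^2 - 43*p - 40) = p/(p^2 - 3*p - 40)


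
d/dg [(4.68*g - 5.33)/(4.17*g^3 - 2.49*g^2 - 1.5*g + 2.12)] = (-39.0312*g^3 + 78.3315*g^2 - 26.5434*g + 1.9266)/(17.3889*g^6 - 20.7666*g^5 - 6.3099*g^4 + 25.1508*g^3 - 8.3076*g^2 - 6.36*g + 4.4944)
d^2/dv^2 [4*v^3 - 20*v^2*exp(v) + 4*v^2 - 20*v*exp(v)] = -20*v^2*exp(v) - 100*v*exp(v) + 24*v - 80*exp(v) + 8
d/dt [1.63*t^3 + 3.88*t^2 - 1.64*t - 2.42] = 4.89*t^2 + 7.76*t - 1.64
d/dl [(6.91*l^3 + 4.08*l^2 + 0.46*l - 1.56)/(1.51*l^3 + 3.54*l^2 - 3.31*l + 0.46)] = (18.3006*l^4 - 47.1334*l^3 + 1.4694*l^2 + 14.7984*l - 4.952)/(2.2801*l^6 + 10.6908*l^5 + 2.5354*l^4 - 22.0456*l^3 + 14.2129*l^2 - 3.0452*l + 0.2116)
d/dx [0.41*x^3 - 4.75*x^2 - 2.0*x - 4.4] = 1.23*x^2 - 9.5*x - 2.0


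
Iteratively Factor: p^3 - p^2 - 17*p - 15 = (p + 3)*(p^2 - 4*p - 5) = (p + 1)*(p + 3)*(p - 5)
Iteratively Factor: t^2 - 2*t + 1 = (t - 1)*(t - 1)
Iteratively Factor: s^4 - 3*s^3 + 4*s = (s - 2)*(s^3 - s^2 - 2*s) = s*(s - 2)*(s^2 - s - 2) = s*(s - 2)*(s + 1)*(s - 2)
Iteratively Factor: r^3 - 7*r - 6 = (r - 3)*(r^2 + 3*r + 2) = (r - 3)*(r + 1)*(r + 2)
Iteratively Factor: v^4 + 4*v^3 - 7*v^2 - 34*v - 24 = (v + 4)*(v^3 - 7*v - 6) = (v + 1)*(v + 4)*(v^2 - v - 6) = (v - 3)*(v + 1)*(v + 4)*(v + 2)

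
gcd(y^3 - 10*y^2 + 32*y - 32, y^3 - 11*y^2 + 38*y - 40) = y^2 - 6*y + 8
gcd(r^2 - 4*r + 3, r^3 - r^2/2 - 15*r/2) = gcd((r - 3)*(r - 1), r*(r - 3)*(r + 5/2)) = r - 3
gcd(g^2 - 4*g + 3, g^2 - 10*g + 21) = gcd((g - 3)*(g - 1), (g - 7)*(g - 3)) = g - 3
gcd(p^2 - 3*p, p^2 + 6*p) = p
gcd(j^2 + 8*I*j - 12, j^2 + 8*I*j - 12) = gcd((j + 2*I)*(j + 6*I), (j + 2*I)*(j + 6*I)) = j^2 + 8*I*j - 12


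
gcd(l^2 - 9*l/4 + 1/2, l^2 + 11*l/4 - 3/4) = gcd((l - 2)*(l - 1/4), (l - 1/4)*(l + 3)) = l - 1/4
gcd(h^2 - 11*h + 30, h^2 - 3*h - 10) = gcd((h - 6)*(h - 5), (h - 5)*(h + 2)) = h - 5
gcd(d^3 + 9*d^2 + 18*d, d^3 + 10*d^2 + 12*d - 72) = d + 6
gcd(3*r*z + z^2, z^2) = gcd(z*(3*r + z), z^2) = z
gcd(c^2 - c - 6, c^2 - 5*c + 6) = c - 3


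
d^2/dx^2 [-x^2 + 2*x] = -2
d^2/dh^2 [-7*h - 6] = 0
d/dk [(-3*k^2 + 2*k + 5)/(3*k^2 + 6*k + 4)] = 2*(-12*k^2 - 27*k - 11)/(9*k^4 + 36*k^3 + 60*k^2 + 48*k + 16)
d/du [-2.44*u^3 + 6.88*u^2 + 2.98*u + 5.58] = -7.32*u^2 + 13.76*u + 2.98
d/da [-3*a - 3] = -3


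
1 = 1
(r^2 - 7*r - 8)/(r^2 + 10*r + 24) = (r^2 - 7*r - 8)/(r^2 + 10*r + 24)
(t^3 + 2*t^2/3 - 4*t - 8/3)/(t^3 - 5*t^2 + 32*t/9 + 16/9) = 3*(3*t^3 + 2*t^2 - 12*t - 8)/(9*t^3 - 45*t^2 + 32*t + 16)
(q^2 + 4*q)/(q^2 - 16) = q/(q - 4)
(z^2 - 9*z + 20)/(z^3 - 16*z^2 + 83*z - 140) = 1/(z - 7)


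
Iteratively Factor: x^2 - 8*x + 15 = (x - 5)*(x - 3)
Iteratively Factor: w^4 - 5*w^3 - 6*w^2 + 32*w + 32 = (w + 2)*(w^3 - 7*w^2 + 8*w + 16) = (w - 4)*(w + 2)*(w^2 - 3*w - 4) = (w - 4)^2*(w + 2)*(w + 1)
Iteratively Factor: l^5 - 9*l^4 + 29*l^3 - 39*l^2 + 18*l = (l - 1)*(l^4 - 8*l^3 + 21*l^2 - 18*l) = (l - 2)*(l - 1)*(l^3 - 6*l^2 + 9*l) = l*(l - 2)*(l - 1)*(l^2 - 6*l + 9) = l*(l - 3)*(l - 2)*(l - 1)*(l - 3)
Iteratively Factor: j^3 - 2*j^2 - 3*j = (j + 1)*(j^2 - 3*j) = j*(j + 1)*(j - 3)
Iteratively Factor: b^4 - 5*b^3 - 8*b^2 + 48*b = (b + 3)*(b^3 - 8*b^2 + 16*b) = (b - 4)*(b + 3)*(b^2 - 4*b) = (b - 4)^2*(b + 3)*(b)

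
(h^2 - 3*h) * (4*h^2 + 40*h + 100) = 4*h^4 + 28*h^3 - 20*h^2 - 300*h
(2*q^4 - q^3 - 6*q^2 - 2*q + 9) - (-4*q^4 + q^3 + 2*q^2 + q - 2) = 6*q^4 - 2*q^3 - 8*q^2 - 3*q + 11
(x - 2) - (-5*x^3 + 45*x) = 5*x^3 - 44*x - 2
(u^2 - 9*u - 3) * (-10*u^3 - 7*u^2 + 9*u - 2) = -10*u^5 + 83*u^4 + 102*u^3 - 62*u^2 - 9*u + 6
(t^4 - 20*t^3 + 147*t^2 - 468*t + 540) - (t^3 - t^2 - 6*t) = t^4 - 21*t^3 + 148*t^2 - 462*t + 540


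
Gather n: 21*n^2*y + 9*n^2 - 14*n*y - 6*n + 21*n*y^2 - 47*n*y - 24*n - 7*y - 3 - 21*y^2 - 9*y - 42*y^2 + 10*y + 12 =n^2*(21*y + 9) + n*(21*y^2 - 61*y - 30) - 63*y^2 - 6*y + 9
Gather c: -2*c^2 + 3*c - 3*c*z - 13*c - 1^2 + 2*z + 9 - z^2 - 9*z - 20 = -2*c^2 + c*(-3*z - 10) - z^2 - 7*z - 12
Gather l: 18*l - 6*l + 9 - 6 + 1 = 12*l + 4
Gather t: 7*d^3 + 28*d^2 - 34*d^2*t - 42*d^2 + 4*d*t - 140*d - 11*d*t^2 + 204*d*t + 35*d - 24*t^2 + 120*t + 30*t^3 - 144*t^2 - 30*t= 7*d^3 - 14*d^2 - 105*d + 30*t^3 + t^2*(-11*d - 168) + t*(-34*d^2 + 208*d + 90)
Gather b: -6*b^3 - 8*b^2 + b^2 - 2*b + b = -6*b^3 - 7*b^2 - b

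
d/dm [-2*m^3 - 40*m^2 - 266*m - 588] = -6*m^2 - 80*m - 266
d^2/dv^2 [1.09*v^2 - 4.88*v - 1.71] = 2.18000000000000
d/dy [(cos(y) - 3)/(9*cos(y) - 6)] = -7*sin(y)/(3*(3*cos(y) - 2)^2)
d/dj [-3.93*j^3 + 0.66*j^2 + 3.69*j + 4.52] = -11.79*j^2 + 1.32*j + 3.69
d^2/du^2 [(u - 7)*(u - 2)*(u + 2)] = 6*u - 14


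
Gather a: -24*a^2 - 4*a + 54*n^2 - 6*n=-24*a^2 - 4*a + 54*n^2 - 6*n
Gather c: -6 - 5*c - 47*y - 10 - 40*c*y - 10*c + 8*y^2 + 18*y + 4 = c*(-40*y - 15) + 8*y^2 - 29*y - 12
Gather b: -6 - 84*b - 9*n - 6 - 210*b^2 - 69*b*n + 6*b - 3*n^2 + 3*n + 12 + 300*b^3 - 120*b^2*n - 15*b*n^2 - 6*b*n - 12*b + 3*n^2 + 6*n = 300*b^3 + b^2*(-120*n - 210) + b*(-15*n^2 - 75*n - 90)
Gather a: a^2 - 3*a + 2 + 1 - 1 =a^2 - 3*a + 2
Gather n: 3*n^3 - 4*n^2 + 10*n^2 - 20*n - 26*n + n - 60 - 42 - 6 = 3*n^3 + 6*n^2 - 45*n - 108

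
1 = 1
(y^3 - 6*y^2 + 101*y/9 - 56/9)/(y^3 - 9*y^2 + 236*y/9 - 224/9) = (y - 1)/(y - 4)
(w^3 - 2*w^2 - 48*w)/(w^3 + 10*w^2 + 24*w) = (w - 8)/(w + 4)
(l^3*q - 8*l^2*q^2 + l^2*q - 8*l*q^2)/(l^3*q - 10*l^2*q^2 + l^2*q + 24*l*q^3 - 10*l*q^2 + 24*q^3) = l*(l - 8*q)/(l^2 - 10*l*q + 24*q^2)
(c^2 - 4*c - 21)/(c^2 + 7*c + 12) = (c - 7)/(c + 4)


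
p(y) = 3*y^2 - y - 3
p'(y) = 6*y - 1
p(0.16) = -3.08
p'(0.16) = -0.04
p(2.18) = 9.08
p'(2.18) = 12.08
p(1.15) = -0.18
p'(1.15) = 5.90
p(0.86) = -1.64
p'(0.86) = 4.16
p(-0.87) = 0.14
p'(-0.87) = -6.22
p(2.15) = 8.72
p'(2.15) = 11.90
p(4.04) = 41.92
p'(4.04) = 23.24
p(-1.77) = 8.17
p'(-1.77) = -11.62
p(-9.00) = 249.00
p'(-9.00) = -55.00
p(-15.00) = 687.00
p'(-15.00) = -91.00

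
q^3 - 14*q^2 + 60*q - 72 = (q - 6)^2*(q - 2)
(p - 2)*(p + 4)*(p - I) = p^3 + 2*p^2 - I*p^2 - 8*p - 2*I*p + 8*I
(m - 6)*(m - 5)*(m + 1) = m^3 - 10*m^2 + 19*m + 30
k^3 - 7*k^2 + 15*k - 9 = (k - 3)^2*(k - 1)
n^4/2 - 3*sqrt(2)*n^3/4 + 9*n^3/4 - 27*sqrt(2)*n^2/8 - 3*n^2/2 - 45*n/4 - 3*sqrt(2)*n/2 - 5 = (n/2 + sqrt(2)/2)*(n + 1/2)*(n + 4)*(n - 5*sqrt(2)/2)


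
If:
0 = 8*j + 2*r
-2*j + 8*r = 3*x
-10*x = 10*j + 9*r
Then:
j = 0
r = 0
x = 0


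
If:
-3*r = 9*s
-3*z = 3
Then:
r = -3*s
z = -1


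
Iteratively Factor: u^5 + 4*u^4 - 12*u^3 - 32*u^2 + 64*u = (u + 4)*(u^4 - 12*u^2 + 16*u) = (u + 4)^2*(u^3 - 4*u^2 + 4*u) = (u - 2)*(u + 4)^2*(u^2 - 2*u) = (u - 2)^2*(u + 4)^2*(u)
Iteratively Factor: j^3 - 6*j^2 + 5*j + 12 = (j + 1)*(j^2 - 7*j + 12) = (j - 4)*(j + 1)*(j - 3)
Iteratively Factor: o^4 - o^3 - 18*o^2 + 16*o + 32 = (o - 2)*(o^3 + o^2 - 16*o - 16) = (o - 2)*(o + 1)*(o^2 - 16) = (o - 2)*(o + 1)*(o + 4)*(o - 4)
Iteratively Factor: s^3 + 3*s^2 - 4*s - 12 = (s - 2)*(s^2 + 5*s + 6) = (s - 2)*(s + 2)*(s + 3)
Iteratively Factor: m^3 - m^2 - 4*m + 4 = (m - 2)*(m^2 + m - 2) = (m - 2)*(m + 2)*(m - 1)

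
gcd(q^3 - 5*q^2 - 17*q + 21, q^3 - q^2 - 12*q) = q + 3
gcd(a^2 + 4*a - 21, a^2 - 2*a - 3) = a - 3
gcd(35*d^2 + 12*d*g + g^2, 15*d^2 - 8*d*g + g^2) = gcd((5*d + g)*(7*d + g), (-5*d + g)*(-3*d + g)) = 1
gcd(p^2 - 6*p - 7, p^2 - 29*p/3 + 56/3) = p - 7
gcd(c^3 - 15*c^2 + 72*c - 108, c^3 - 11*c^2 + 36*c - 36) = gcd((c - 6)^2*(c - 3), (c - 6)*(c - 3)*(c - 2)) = c^2 - 9*c + 18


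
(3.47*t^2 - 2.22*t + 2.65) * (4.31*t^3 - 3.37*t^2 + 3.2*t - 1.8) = 14.9557*t^5 - 21.2621*t^4 + 30.0069*t^3 - 22.2805*t^2 + 12.476*t - 4.77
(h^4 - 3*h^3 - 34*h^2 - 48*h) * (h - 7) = h^5 - 10*h^4 - 13*h^3 + 190*h^2 + 336*h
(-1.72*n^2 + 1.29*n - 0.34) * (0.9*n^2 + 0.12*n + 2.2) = -1.548*n^4 + 0.9546*n^3 - 3.9352*n^2 + 2.7972*n - 0.748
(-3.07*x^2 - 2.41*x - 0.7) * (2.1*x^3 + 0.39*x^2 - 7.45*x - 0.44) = -6.447*x^5 - 6.2583*x^4 + 20.4616*x^3 + 19.0323*x^2 + 6.2754*x + 0.308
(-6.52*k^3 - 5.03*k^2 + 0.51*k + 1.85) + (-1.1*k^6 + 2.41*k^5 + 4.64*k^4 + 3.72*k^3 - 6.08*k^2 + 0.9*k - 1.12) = -1.1*k^6 + 2.41*k^5 + 4.64*k^4 - 2.8*k^3 - 11.11*k^2 + 1.41*k + 0.73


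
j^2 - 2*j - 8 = (j - 4)*(j + 2)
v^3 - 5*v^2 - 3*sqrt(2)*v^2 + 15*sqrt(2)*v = v*(v - 5)*(v - 3*sqrt(2))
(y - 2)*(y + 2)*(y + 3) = y^3 + 3*y^2 - 4*y - 12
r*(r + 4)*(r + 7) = r^3 + 11*r^2 + 28*r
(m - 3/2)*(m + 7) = m^2 + 11*m/2 - 21/2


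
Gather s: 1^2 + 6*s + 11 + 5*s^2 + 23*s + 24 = 5*s^2 + 29*s + 36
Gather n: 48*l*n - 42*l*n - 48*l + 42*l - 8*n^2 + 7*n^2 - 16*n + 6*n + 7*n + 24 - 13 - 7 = -6*l - n^2 + n*(6*l - 3) + 4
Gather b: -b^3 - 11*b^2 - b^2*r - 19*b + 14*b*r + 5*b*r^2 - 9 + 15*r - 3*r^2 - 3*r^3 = -b^3 + b^2*(-r - 11) + b*(5*r^2 + 14*r - 19) - 3*r^3 - 3*r^2 + 15*r - 9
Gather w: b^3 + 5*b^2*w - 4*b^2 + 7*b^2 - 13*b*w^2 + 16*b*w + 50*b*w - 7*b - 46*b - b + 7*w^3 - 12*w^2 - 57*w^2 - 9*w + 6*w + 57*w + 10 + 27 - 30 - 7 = b^3 + 3*b^2 - 54*b + 7*w^3 + w^2*(-13*b - 69) + w*(5*b^2 + 66*b + 54)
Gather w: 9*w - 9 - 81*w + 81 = 72 - 72*w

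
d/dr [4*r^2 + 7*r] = 8*r + 7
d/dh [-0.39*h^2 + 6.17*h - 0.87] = 6.17 - 0.78*h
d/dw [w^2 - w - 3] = 2*w - 1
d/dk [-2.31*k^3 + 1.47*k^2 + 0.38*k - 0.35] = -6.93*k^2 + 2.94*k + 0.38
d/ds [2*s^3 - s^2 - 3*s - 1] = 6*s^2 - 2*s - 3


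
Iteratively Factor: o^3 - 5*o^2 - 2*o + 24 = (o + 2)*(o^2 - 7*o + 12) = (o - 4)*(o + 2)*(o - 3)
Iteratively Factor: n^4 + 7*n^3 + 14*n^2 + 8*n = (n + 2)*(n^3 + 5*n^2 + 4*n) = n*(n + 2)*(n^2 + 5*n + 4) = n*(n + 1)*(n + 2)*(n + 4)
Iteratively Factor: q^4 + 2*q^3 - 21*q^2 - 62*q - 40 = (q + 1)*(q^3 + q^2 - 22*q - 40) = (q - 5)*(q + 1)*(q^2 + 6*q + 8) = (q - 5)*(q + 1)*(q + 2)*(q + 4)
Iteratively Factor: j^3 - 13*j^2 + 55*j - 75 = (j - 5)*(j^2 - 8*j + 15) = (j - 5)*(j - 3)*(j - 5)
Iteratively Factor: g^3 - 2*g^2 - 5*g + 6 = (g + 2)*(g^2 - 4*g + 3) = (g - 3)*(g + 2)*(g - 1)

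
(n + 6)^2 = n^2 + 12*n + 36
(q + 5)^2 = q^2 + 10*q + 25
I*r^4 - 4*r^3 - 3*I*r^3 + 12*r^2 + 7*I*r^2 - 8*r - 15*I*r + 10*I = (r - 2)*(r - I)*(r + 5*I)*(I*r - I)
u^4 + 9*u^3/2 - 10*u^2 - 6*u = u*(u - 2)*(u + 1/2)*(u + 6)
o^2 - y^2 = (o - y)*(o + y)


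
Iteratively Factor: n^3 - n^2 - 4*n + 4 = (n + 2)*(n^2 - 3*n + 2) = (n - 2)*(n + 2)*(n - 1)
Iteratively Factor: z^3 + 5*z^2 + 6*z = (z)*(z^2 + 5*z + 6) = z*(z + 2)*(z + 3)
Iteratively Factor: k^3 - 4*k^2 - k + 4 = (k - 1)*(k^2 - 3*k - 4) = (k - 1)*(k + 1)*(k - 4)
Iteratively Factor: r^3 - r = (r)*(r^2 - 1) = r*(r + 1)*(r - 1)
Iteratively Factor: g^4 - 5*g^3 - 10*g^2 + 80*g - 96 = (g - 4)*(g^3 - g^2 - 14*g + 24) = (g - 4)*(g + 4)*(g^2 - 5*g + 6) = (g - 4)*(g - 2)*(g + 4)*(g - 3)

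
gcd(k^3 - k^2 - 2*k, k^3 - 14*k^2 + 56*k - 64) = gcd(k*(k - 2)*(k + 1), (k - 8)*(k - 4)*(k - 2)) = k - 2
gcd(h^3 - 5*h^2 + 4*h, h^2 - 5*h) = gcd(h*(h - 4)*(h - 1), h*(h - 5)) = h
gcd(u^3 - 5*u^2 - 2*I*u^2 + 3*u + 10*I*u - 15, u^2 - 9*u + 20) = u - 5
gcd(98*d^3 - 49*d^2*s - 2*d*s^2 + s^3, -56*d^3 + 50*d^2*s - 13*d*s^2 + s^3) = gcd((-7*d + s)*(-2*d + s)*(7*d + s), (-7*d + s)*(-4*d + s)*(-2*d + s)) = 14*d^2 - 9*d*s + s^2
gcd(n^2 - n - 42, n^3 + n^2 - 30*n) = n + 6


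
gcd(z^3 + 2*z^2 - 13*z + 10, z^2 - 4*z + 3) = z - 1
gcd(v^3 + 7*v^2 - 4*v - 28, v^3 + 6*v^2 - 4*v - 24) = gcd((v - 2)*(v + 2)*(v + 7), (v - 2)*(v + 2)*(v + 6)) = v^2 - 4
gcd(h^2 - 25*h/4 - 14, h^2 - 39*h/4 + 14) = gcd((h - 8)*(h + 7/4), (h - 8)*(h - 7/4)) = h - 8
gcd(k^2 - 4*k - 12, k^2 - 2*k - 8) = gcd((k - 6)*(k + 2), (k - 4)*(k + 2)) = k + 2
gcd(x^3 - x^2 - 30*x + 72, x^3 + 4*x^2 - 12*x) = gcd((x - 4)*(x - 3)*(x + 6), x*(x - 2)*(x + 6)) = x + 6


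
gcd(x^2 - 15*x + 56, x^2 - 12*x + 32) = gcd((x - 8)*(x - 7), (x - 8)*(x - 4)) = x - 8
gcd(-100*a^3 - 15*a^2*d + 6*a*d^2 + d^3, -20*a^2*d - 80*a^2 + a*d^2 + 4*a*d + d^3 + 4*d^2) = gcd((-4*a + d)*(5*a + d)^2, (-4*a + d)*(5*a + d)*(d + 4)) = 20*a^2 - a*d - d^2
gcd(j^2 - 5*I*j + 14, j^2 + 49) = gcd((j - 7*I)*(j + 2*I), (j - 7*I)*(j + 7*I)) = j - 7*I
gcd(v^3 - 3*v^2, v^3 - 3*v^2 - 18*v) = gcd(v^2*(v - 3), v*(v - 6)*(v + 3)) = v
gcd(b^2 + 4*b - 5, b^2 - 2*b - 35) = b + 5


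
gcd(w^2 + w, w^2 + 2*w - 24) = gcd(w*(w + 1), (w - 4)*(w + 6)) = 1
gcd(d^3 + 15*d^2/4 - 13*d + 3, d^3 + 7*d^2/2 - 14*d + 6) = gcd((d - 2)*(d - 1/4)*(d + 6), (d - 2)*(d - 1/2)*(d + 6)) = d^2 + 4*d - 12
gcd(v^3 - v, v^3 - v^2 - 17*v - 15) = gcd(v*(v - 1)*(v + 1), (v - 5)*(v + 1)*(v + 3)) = v + 1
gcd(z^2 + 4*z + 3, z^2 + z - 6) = z + 3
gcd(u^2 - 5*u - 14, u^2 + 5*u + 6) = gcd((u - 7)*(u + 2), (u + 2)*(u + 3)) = u + 2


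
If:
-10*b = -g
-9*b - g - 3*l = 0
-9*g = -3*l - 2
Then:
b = 2/109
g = 20/109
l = -38/327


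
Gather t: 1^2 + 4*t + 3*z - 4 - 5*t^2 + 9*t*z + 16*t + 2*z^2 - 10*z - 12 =-5*t^2 + t*(9*z + 20) + 2*z^2 - 7*z - 15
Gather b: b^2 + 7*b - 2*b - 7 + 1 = b^2 + 5*b - 6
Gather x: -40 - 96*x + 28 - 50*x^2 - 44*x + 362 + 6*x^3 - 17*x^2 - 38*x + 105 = 6*x^3 - 67*x^2 - 178*x + 455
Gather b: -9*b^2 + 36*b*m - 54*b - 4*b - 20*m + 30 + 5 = -9*b^2 + b*(36*m - 58) - 20*m + 35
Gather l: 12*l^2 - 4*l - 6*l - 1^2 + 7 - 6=12*l^2 - 10*l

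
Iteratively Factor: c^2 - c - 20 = (c + 4)*(c - 5)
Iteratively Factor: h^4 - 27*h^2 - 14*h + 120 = (h - 2)*(h^3 + 2*h^2 - 23*h - 60) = (h - 5)*(h - 2)*(h^2 + 7*h + 12) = (h - 5)*(h - 2)*(h + 3)*(h + 4)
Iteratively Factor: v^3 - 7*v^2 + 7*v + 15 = (v - 5)*(v^2 - 2*v - 3) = (v - 5)*(v + 1)*(v - 3)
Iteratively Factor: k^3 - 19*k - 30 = (k + 2)*(k^2 - 2*k - 15) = (k - 5)*(k + 2)*(k + 3)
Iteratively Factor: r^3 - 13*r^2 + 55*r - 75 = (r - 5)*(r^2 - 8*r + 15) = (r - 5)*(r - 3)*(r - 5)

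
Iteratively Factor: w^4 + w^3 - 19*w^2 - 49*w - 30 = (w - 5)*(w^3 + 6*w^2 + 11*w + 6) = (w - 5)*(w + 1)*(w^2 + 5*w + 6) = (w - 5)*(w + 1)*(w + 2)*(w + 3)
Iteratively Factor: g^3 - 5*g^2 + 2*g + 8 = (g - 2)*(g^2 - 3*g - 4) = (g - 2)*(g + 1)*(g - 4)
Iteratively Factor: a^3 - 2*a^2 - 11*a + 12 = (a + 3)*(a^2 - 5*a + 4) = (a - 1)*(a + 3)*(a - 4)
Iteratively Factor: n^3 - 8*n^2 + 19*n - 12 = (n - 4)*(n^2 - 4*n + 3) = (n - 4)*(n - 1)*(n - 3)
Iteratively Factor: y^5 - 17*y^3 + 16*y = (y)*(y^4 - 17*y^2 + 16) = y*(y + 4)*(y^3 - 4*y^2 - y + 4) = y*(y - 4)*(y + 4)*(y^2 - 1) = y*(y - 4)*(y - 1)*(y + 4)*(y + 1)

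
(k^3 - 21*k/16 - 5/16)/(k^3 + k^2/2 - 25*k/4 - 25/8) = (16*k^3 - 21*k - 5)/(2*(8*k^3 + 4*k^2 - 50*k - 25))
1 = 1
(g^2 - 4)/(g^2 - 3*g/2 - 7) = 2*(g - 2)/(2*g - 7)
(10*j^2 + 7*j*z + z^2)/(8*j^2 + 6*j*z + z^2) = (5*j + z)/(4*j + z)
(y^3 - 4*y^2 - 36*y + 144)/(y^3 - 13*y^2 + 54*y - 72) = (y + 6)/(y - 3)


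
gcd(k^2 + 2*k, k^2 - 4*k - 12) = k + 2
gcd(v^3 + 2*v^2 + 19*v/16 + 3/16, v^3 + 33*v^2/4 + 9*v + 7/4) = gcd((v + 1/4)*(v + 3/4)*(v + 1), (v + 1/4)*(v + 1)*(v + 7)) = v^2 + 5*v/4 + 1/4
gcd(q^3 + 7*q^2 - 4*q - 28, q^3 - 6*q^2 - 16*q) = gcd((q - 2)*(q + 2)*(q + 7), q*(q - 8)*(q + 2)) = q + 2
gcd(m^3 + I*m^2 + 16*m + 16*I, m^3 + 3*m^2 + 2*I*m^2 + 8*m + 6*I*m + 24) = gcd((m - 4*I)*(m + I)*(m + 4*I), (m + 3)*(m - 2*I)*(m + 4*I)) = m + 4*I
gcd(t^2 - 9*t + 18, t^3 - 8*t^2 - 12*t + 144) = t - 6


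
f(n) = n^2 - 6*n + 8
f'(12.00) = 18.00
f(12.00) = 80.00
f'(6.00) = 6.00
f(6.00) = 8.00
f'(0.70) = -4.60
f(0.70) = 4.29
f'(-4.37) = -14.74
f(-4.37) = 53.32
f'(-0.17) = -6.34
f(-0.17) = 9.05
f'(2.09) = -1.82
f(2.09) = -0.17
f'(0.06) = -5.88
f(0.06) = 7.64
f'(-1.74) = -9.48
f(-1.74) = 21.47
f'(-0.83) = -7.66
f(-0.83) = 13.67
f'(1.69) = -2.62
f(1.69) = 0.72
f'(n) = 2*n - 6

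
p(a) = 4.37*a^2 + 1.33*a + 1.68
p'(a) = 8.74*a + 1.33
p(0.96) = 6.98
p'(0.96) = 9.72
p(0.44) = 3.11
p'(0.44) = 5.18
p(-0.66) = 2.71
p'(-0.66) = -4.44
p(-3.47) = 49.68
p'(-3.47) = -29.00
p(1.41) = 12.24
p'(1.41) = 13.65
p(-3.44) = 48.82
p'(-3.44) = -28.74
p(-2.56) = 26.91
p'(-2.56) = -21.04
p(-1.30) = 7.34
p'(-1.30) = -10.03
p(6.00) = 166.98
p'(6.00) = 53.77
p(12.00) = 646.92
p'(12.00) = 106.21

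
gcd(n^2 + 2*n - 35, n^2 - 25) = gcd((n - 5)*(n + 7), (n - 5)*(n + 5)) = n - 5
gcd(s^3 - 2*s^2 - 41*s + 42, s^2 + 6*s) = s + 6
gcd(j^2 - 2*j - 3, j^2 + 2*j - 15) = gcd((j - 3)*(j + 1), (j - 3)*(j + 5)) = j - 3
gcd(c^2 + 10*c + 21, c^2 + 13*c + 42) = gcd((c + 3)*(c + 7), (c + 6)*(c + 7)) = c + 7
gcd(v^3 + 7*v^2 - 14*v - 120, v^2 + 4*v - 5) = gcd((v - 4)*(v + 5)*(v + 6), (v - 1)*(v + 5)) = v + 5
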